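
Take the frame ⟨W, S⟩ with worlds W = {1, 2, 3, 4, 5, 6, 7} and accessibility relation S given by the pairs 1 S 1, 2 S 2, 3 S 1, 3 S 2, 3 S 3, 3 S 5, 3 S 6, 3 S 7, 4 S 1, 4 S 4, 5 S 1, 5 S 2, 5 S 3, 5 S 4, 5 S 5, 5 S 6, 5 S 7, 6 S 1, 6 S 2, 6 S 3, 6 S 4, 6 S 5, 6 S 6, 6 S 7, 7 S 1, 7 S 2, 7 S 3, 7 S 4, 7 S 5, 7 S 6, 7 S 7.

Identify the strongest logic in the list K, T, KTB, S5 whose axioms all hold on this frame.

T

Reflexive (axiom T): yes — every world is S-related to itself.
Symmetric (axiom B): no — 3 S 1 but not 1 S 3.
Euclidean (axiom 5): no — 3 S 1 and 3 S 2, but not 1 S 2.
So F validates K, T; KTB would additionally require S to be symmetric. The strongest is T.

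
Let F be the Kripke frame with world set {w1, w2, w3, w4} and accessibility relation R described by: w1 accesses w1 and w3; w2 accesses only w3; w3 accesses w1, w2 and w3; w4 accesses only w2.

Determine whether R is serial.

Yes

Serial: yes — every world has a successor (e.g. w1 R w1).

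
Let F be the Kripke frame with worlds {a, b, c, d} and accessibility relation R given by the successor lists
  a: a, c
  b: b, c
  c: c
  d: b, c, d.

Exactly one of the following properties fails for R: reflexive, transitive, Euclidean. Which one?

Euclidean

Reflexive: yes — every world is R-related to itself.
Transitive: yes — every two-step R-path is closed by a direct edge.
Euclidean: no — d R c and d R b, but not c R b.
Only Euclidean fails.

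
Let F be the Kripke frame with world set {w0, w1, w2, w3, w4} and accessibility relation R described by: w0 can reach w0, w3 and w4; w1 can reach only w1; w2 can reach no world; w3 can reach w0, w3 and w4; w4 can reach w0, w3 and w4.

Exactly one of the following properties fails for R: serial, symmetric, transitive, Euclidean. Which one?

Serial: no — w2 has no R-successor.
Symmetric: yes — every pair in R has its reverse in R.
Transitive: yes — every two-step R-path is closed by a direct edge.
Euclidean: yes — any two successors of a common world are R-related.
Only serial fails.

serial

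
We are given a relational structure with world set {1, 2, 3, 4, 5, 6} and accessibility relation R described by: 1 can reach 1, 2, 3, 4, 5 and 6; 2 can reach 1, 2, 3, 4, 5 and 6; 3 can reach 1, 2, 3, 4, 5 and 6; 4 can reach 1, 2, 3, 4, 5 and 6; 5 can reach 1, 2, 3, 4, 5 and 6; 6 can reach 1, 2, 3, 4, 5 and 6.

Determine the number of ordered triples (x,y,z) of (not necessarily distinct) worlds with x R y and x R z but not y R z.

R is Euclidean; there are no such tuples.

0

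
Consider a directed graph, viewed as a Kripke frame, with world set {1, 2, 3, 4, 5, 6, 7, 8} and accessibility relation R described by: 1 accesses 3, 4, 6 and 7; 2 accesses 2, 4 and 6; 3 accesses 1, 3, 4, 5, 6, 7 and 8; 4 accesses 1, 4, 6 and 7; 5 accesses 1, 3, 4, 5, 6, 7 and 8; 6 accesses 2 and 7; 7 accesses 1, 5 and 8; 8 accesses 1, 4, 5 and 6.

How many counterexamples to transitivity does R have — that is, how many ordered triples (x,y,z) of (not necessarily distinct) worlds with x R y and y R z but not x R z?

Enumerating: (1,3,1), (1,3,5), (1,3,8), (1,4,1), (1,6,2), (1,7,1), (1,7,5), (1,7,8), (2,4,1), (2,4,7), (2,6,7), (3,6,2), … and 28 more.
Total: 40.

40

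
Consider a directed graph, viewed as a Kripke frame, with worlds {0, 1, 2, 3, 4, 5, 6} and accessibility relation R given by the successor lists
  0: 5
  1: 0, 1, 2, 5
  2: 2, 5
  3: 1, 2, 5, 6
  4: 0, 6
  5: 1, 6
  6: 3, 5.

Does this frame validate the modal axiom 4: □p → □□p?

No

Axiom 4 corresponds to the accessibility relation being transitive.
Transitive: no — 0 R 5 and 5 R 1, but not 0 R 1.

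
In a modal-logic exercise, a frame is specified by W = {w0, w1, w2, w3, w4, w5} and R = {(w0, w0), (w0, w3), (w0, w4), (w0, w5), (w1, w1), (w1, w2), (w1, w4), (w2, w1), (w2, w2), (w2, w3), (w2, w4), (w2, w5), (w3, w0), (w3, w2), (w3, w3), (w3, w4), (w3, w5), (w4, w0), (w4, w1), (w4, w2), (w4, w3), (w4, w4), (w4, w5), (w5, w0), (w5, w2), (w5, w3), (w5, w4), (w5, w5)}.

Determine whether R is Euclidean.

No

Euclidean: no — w2 R w1 and w2 R w3, but not w1 R w3.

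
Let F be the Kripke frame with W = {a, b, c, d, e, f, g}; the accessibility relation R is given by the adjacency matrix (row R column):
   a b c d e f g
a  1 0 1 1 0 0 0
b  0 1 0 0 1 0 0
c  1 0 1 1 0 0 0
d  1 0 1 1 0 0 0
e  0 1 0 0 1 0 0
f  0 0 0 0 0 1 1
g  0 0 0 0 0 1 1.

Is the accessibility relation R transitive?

Yes

Transitive: yes — every two-step R-path is closed by a direct edge.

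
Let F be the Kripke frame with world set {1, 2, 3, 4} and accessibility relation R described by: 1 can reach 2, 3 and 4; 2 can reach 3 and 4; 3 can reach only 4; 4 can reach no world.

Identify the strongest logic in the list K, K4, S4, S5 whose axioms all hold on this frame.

Transitive (axiom 4): yes — every two-step R-path is closed by a direct edge.
Reflexive (axiom T): no — 1 is not related to itself.
Euclidean (axiom 5): no — 1 R 3 and 1 R 2, but not 3 R 2.
So F validates K, K4; S4 would additionally require R to be reflexive. The strongest is K4.

K4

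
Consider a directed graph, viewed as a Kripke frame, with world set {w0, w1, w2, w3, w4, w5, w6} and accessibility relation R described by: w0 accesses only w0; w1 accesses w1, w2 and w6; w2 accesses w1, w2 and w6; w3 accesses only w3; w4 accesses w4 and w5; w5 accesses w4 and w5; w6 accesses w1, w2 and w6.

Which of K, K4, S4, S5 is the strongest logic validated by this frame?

S5

Transitive (axiom 4): yes — every two-step R-path is closed by a direct edge.
Reflexive (axiom T): yes — every world is R-related to itself.
Euclidean (axiom 5): yes — any two successors of a common world are R-related.
So F validates K, K4, S4, S5. The strongest is S5.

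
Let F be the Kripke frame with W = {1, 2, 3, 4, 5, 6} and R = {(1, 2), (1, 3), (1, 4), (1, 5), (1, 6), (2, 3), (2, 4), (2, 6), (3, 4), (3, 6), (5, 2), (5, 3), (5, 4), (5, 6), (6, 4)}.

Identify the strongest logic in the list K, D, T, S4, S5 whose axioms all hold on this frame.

Serial (axiom D): no — 4 has no R-successor.
Reflexive (axiom T): no — 1 is not related to itself.
Transitive (axiom 4): yes — every two-step R-path is closed by a direct edge.
Euclidean (axiom 5): no — 1 R 2 and 1 R 5, but not 2 R 5.
So F validates K; D would additionally require R to be serial. The strongest is K.

K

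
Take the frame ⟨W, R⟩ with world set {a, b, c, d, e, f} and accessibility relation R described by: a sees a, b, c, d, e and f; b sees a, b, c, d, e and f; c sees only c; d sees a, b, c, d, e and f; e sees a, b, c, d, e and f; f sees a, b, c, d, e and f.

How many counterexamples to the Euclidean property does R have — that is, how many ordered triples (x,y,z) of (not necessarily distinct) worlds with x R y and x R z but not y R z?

25

Enumerating: (a,c,a), (a,c,b), (a,c,d), (a,c,e), (a,c,f), (b,c,a), (b,c,b), (b,c,d), (b,c,e), (b,c,f), (d,c,a), (d,c,b), … and 13 more.
Total: 25.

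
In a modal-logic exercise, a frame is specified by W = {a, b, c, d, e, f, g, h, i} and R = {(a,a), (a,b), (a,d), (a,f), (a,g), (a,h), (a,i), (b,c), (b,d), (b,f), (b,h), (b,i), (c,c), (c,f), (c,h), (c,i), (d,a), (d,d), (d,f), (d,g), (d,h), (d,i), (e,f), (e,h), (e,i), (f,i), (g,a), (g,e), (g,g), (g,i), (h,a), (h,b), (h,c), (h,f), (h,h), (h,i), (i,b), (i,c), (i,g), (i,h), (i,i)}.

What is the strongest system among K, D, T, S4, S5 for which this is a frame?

Serial (axiom D): yes — every world has a successor (e.g. a R a).
Reflexive (axiom T): no — b is not related to itself.
Transitive (axiom 4): no — a R b and b R c, but not a R c.
Euclidean (axiom 5): no — a R b and a R g, but not b R g.
So F validates K, D; T would additionally require R to be reflexive. The strongest is D.

D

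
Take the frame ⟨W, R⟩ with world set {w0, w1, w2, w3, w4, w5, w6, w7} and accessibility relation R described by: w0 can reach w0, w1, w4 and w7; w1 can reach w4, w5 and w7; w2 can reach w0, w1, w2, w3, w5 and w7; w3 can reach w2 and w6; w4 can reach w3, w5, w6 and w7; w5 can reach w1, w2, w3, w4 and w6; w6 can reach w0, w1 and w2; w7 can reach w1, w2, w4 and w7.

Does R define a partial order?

Reflexive: no — w1 is not related to itself.
Transitive: no — w0 R w1 and w1 R w5, but not w0 R w5.
Antisymmetric: no — w1 R w5 and w5 R w1 with w1 ≠ w5.
So R is not a partial order.

No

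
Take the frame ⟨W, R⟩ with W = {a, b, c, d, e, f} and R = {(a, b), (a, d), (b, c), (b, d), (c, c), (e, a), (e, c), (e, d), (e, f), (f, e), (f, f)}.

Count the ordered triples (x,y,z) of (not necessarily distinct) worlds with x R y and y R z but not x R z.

6

Enumerating: (a,b,c), (e,a,b), (e,f,e), (f,e,a), (f,e,c), (f,e,d).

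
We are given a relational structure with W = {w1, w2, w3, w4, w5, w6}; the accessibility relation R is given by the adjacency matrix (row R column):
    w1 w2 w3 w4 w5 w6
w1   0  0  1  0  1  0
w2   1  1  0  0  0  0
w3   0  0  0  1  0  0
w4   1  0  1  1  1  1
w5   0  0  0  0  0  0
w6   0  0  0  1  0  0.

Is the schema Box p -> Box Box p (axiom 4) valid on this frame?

By correspondence theory, 4 is valid on a frame iff R is transitive.
Transitive: no — w1 R w3 and w3 R w4, but not w1 R w4.

No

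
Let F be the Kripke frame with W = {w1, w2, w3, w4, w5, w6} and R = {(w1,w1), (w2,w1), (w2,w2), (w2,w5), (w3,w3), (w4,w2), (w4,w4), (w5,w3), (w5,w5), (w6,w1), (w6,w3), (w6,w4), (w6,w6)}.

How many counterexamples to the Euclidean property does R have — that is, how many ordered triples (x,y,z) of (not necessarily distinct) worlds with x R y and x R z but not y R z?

Enumerating: (w2,w1,w2), (w2,w1,w5), (w2,w5,w1), (w2,w5,w2), (w4,w2,w4), (w5,w3,w5), (w6,w1,w3), (w6,w1,w4), (w6,w1,w6), (w6,w3,w1), (w6,w3,w4), (w6,w3,w6), (w6,w4,w1), (w6,w4,w3), (w6,w4,w6).

15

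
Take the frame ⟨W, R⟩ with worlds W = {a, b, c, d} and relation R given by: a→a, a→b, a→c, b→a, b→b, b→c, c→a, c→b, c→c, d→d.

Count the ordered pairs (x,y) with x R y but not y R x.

R is symmetric; there are no such tuples.

0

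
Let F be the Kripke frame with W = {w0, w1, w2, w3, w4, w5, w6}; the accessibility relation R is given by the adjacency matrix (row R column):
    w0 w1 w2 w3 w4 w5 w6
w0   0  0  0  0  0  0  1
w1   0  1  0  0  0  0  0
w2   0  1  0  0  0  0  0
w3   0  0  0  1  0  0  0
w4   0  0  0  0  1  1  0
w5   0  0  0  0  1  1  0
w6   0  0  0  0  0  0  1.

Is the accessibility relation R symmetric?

Symmetric: no — w0 R w6 but not w6 R w0.

No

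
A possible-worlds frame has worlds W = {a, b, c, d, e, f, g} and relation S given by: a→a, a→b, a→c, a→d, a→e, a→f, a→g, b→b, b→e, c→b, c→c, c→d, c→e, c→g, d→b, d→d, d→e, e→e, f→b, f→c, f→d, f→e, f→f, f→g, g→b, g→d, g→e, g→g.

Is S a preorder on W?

Yes

Reflexive: yes — every world is S-related to itself.
Transitive: yes — every two-step S-path is closed by a direct edge.
So S is a preorder.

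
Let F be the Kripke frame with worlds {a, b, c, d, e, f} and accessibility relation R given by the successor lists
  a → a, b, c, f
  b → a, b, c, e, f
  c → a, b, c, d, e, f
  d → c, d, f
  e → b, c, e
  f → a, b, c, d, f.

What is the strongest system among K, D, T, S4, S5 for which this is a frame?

T

Serial (axiom D): yes — every world has a successor (e.g. a R a).
Reflexive (axiom T): yes — every world is R-related to itself.
Transitive (axiom 4): no — a R b and b R e, but not a R e.
Euclidean (axiom 5): no — b R a and b R e, but not a R e.
So F validates K, D, T; S4 would additionally require R to be transitive. The strongest is T.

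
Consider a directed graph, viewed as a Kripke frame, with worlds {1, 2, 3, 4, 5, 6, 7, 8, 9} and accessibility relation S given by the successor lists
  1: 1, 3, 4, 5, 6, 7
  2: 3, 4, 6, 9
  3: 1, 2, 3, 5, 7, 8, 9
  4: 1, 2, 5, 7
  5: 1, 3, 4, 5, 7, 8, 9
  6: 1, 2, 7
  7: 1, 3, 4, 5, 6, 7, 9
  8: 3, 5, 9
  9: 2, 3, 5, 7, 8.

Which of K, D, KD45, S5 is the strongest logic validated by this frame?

Serial (axiom D): yes — every world has a successor (e.g. 1 S 1).
Euclidean (axiom 5): no — 1 S 3 and 1 S 4, but not 3 S 4.
Transitive (axiom 4): no — 1 S 3 and 3 S 2, but not 1 S 2.
Reflexive (axiom T): no — 2 is not related to itself.
So F validates K, D; KD45 would additionally require S to be Euclidean and transitive. The strongest is D.

D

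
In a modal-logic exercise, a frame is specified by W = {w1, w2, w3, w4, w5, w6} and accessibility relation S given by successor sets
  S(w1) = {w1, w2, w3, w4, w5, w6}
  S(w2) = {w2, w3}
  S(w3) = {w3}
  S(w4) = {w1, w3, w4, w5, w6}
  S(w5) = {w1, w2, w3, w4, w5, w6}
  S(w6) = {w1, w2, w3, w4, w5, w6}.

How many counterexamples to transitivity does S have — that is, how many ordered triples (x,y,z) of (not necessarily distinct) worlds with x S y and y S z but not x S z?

3

Enumerating: (w4,w1,w2), (w4,w5,w2), (w4,w6,w2).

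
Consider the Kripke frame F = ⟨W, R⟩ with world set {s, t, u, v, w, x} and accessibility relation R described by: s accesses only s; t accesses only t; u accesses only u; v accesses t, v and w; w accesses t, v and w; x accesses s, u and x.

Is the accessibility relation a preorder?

Reflexive: yes — every world is R-related to itself.
Transitive: yes — every two-step R-path is closed by a direct edge.
So R is a preorder.

Yes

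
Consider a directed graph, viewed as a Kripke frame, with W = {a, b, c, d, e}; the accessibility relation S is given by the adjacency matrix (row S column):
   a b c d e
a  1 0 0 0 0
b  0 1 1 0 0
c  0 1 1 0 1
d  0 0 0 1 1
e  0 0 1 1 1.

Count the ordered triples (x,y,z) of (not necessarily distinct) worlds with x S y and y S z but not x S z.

Enumerating: (b,c,e), (c,e,d), (d,e,c), (e,c,b).

4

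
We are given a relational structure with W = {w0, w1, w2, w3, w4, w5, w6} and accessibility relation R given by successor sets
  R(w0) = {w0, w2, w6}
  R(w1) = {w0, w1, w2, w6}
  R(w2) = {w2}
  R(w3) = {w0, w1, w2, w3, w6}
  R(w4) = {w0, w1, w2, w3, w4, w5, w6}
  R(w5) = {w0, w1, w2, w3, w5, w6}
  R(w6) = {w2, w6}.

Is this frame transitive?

Transitive: yes — every two-step R-path is closed by a direct edge.

Yes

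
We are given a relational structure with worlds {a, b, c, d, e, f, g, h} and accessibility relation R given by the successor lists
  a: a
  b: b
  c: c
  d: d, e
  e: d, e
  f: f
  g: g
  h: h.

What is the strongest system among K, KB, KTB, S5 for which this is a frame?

S5

Symmetric (axiom B): yes — every pair in R has its reverse in R.
Reflexive (axiom T): yes — every world is R-related to itself.
Euclidean (axiom 5): yes — any two successors of a common world are R-related.
So F validates K, KB, KTB, S5. The strongest is S5.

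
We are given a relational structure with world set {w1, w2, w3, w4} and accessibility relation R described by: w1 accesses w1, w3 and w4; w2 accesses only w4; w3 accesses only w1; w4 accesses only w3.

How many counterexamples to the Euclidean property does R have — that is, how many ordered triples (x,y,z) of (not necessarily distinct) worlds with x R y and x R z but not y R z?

Enumerating: (w1,w3,w3), (w1,w3,w4), (w1,w4,w1), (w1,w4,w4), (w2,w4,w4), (w4,w3,w3).

6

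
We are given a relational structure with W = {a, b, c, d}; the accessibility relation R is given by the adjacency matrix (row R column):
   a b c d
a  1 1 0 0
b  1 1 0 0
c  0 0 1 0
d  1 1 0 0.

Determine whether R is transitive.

Transitive: yes — every two-step R-path is closed by a direct edge.

Yes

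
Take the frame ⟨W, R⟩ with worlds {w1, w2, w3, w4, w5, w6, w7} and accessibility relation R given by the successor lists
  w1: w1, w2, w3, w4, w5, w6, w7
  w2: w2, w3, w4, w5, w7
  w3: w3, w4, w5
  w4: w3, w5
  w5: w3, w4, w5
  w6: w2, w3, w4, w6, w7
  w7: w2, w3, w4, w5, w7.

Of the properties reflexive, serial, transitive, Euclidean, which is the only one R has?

serial

Reflexive: no — w4 is not related to itself.
Serial: yes — every world has a successor (e.g. w1 R w1).
Transitive: no — w6 R w2 and w2 R w5, but not w6 R w5.
Euclidean: no — w1 R w2 and w1 R w6, but not w2 R w6.
Only serial holds.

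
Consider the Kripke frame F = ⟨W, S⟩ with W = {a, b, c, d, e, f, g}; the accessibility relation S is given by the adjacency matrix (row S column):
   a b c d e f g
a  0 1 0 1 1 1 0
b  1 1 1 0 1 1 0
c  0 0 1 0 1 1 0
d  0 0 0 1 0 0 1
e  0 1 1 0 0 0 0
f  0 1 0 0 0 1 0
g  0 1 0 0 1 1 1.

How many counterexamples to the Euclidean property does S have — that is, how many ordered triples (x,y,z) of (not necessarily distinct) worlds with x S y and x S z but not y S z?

31

Enumerating: (a,b,d), (a,d,b), (a,d,e), (a,d,f), (a,e,d), (a,e,e), (a,e,f), (a,f,d), (a,f,e), (b,a,a), (b,a,c), (b,c,a), … and 19 more.
Total: 31.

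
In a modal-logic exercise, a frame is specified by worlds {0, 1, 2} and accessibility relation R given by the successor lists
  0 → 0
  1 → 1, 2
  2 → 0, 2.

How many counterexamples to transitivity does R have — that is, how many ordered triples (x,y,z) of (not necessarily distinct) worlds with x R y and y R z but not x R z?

Enumerating: (1,2,0).

1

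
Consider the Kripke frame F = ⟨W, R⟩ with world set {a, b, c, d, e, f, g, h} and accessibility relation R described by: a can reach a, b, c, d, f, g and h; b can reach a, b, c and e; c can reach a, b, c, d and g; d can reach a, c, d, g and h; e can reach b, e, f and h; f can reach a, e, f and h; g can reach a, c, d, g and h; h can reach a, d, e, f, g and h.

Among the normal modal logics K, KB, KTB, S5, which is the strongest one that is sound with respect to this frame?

Symmetric (axiom B): yes — every pair in R has its reverse in R.
Reflexive (axiom T): yes — every world is R-related to itself.
Euclidean (axiom 5): no — a R b and a R d, but not b R d.
So F validates K, KB, KTB; S5 would additionally require R to be Euclidean. The strongest is KTB.

KTB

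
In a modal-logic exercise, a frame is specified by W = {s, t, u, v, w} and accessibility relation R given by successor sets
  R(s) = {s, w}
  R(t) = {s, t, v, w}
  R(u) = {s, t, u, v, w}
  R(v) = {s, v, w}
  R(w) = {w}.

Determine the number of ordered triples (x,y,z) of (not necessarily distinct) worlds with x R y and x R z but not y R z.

Enumerating: (s,w,s), (t,s,t), (t,s,v), (t,v,t), (t,w,s), (t,w,t), (t,w,v), (u,s,t), (u,s,u), (u,s,v), (u,t,u), (u,v,t), … and 8 more.
Total: 20.

20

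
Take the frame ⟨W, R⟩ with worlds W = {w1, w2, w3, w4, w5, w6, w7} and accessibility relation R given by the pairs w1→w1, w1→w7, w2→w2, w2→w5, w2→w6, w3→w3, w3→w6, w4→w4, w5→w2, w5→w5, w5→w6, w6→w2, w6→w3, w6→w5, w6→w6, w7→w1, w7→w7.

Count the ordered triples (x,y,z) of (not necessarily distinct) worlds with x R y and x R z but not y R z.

4

Enumerating: (w6,w2,w3), (w6,w3,w2), (w6,w3,w5), (w6,w5,w3).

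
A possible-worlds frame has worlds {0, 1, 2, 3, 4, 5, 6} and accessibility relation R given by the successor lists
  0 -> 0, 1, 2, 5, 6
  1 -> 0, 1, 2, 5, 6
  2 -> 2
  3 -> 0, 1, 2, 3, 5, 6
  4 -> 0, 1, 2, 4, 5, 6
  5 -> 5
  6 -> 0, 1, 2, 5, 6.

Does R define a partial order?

No

Reflexive: yes — every world is R-related to itself.
Transitive: yes — every two-step R-path is closed by a direct edge.
Antisymmetric: no — 0 R 1 and 1 R 0 with 0 ≠ 1.
So R is not a partial order.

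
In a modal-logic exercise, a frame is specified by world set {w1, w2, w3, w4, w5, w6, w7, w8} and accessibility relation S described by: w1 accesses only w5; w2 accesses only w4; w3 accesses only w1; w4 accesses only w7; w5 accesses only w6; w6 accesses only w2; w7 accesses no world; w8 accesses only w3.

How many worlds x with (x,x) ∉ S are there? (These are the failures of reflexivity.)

8

Enumerating: w1, w2, w3, w4, w5, w6, w7, w8.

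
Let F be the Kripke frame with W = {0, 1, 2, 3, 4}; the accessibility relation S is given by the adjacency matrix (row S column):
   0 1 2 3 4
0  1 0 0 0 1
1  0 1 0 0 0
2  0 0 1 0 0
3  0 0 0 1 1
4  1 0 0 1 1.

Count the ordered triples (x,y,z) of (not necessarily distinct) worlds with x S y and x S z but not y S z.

Enumerating: (4,0,3), (4,3,0).

2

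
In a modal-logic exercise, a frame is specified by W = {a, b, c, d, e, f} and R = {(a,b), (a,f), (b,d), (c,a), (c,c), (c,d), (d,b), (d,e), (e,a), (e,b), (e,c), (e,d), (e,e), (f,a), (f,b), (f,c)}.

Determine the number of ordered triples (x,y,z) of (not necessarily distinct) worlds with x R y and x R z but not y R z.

31

Enumerating: (a,b,b), (a,b,f), (a,f,f), (b,d,d), (c,a,a), (c,a,c), (c,a,d), (c,d,a), (c,d,c), (c,d,d), (d,b,b), (d,b,e), … and 19 more.
Total: 31.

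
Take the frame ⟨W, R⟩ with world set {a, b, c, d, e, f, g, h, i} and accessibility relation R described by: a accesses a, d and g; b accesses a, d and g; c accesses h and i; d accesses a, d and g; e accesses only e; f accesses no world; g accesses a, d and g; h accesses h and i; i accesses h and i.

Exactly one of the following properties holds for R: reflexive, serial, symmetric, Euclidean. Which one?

Euclidean

Reflexive: no — b is not related to itself.
Serial: no — f has no R-successor.
Symmetric: no — b R a but not a R b.
Euclidean: yes — any two successors of a common world are R-related.
Only Euclidean holds.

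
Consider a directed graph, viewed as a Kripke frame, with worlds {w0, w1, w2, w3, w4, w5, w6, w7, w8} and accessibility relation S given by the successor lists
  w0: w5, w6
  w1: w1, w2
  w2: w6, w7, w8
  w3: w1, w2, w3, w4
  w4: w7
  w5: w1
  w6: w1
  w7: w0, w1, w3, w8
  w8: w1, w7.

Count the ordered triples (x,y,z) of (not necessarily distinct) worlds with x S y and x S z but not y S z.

Enumerating: (w0,w5,w5), (w0,w5,w6), (w0,w6,w5), (w0,w6,w6), (w1,w2,w1), (w1,w2,w2), (w2,w6,w6), (w2,w6,w7), (w2,w6,w8), (w2,w7,w6), (w2,w7,w7), (w2,w8,w6), … and 26 more.
Total: 38.

38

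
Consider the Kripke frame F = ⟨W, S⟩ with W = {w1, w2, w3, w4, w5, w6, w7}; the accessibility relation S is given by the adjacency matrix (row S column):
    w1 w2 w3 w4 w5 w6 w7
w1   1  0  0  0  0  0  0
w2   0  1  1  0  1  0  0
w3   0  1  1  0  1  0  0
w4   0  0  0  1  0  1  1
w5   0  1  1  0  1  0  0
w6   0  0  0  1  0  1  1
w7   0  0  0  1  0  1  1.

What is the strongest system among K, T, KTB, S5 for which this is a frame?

S5

Reflexive (axiom T): yes — every world is S-related to itself.
Symmetric (axiom B): yes — every pair in S has its reverse in S.
Euclidean (axiom 5): yes — any two successors of a common world are S-related.
So F validates K, T, KTB, S5. The strongest is S5.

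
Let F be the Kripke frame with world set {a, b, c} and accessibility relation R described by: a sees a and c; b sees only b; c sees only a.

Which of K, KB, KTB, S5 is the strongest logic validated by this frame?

Symmetric (axiom B): yes — every pair in R has its reverse in R.
Reflexive (axiom T): no — c is not related to itself.
Euclidean (axiom 5): no — a R c and a R c, but not c R c.
So F validates K, KB; KTB would additionally require R to be reflexive. The strongest is KB.

KB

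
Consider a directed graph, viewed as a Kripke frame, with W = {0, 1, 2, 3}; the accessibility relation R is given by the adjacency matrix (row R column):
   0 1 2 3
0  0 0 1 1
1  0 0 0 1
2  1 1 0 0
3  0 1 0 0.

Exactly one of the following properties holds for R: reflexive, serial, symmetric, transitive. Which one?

Reflexive: no — 0 is not related to itself.
Serial: yes — every world has a successor (e.g. 0 R 2).
Symmetric: no — 0 R 3 but not 3 R 0.
Transitive: no — 0 R 2 and 2 R 1, but not 0 R 1.
Only serial holds.

serial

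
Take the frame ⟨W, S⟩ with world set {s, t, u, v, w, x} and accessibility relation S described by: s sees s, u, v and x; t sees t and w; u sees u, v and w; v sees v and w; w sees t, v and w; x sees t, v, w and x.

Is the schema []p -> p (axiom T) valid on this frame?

Yes

Axiom T corresponds to the accessibility relation being reflexive.
Reflexive: yes — every world is S-related to itself.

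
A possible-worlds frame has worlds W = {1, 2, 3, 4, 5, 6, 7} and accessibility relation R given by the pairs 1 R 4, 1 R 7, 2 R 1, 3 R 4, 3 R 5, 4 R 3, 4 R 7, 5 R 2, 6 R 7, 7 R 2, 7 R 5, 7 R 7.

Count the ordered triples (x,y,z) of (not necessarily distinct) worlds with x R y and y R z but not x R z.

Enumerating: (1,4,3), (1,7,2), (1,7,5), (2,1,4), (2,1,7), (3,4,3), (3,4,7), (3,5,2), (4,3,4), (4,3,5), (4,7,2), (4,7,5), (5,2,1), (6,7,2), (6,7,5), (7,2,1).

16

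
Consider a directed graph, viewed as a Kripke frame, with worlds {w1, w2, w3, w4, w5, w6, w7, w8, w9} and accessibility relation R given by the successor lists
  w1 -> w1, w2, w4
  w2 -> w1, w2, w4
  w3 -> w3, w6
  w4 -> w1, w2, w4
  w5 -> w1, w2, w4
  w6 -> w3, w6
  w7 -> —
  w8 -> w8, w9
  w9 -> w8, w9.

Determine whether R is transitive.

Yes

Transitive: yes — every two-step R-path is closed by a direct edge.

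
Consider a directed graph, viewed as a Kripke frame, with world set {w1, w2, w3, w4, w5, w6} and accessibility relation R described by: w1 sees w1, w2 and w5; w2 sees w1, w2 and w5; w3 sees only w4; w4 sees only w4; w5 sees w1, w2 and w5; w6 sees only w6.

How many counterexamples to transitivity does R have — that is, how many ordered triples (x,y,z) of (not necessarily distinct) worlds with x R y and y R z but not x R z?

R is transitive; there are no such tuples.

0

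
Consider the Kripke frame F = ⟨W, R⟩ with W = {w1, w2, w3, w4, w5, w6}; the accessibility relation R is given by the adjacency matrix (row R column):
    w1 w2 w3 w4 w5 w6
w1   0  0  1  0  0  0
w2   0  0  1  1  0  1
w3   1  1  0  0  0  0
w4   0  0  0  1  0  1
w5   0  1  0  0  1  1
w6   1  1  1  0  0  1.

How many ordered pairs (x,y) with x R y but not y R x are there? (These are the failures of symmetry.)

Enumerating: (w2,w4), (w4,w6), (w5,w2), (w5,w6), (w6,w1), (w6,w3).

6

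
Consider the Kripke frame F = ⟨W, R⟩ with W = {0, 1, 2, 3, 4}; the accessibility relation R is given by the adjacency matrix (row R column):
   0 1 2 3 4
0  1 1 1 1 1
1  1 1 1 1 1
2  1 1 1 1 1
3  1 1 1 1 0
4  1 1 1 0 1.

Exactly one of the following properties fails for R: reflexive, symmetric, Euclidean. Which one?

Reflexive: yes — every world is R-related to itself.
Symmetric: yes — every pair in R has its reverse in R.
Euclidean: no — 0 R 3 and 0 R 4, but not 3 R 4.
Only Euclidean fails.

Euclidean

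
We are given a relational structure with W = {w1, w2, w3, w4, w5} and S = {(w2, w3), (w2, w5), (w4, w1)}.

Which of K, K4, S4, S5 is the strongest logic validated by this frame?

K4

Transitive (axiom 4): yes — every two-step S-path is closed by a direct edge.
Reflexive (axiom T): no — w1 is not related to itself.
Euclidean (axiom 5): no — w2 S w3 and w2 S w5, but not w3 S w5.
So F validates K, K4; S4 would additionally require S to be reflexive. The strongest is K4.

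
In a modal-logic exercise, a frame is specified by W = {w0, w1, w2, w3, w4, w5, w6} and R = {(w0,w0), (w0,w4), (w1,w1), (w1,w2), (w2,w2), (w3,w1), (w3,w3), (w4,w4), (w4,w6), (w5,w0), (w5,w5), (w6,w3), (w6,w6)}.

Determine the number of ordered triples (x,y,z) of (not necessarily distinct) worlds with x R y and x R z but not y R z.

Enumerating: (w0,w4,w0), (w1,w2,w1), (w3,w1,w3), (w4,w6,w4), (w5,w0,w5), (w6,w3,w6).

6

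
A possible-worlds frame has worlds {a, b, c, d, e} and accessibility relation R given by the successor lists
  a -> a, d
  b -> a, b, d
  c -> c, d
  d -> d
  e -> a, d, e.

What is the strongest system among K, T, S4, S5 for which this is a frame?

Reflexive (axiom T): yes — every world is R-related to itself.
Transitive (axiom 4): yes — every two-step R-path is closed by a direct edge.
Euclidean (axiom 5): no — b R d and b R a, but not d R a.
So F validates K, T, S4; S5 would additionally require R to be Euclidean. The strongest is S4.

S4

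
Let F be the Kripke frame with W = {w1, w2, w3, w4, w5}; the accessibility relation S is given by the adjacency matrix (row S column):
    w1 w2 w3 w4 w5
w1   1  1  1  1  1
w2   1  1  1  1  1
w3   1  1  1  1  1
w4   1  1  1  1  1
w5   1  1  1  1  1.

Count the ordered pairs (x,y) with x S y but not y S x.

0

S is symmetric; there are no such tuples.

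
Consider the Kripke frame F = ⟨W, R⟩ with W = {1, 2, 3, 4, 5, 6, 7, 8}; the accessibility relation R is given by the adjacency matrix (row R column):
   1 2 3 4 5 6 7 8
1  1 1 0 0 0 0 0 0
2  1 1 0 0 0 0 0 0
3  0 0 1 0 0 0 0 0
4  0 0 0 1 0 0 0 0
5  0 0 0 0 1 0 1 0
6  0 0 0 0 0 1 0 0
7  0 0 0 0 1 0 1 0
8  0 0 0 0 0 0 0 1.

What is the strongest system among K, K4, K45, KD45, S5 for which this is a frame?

Transitive (axiom 4): yes — every two-step R-path is closed by a direct edge.
Euclidean (axiom 5): yes — any two successors of a common world are R-related.
Serial (axiom D): yes — every world has a successor (e.g. 1 R 1).
Reflexive (axiom T): yes — every world is R-related to itself.
So F validates K, K4, K45, KD45, S5. The strongest is S5.

S5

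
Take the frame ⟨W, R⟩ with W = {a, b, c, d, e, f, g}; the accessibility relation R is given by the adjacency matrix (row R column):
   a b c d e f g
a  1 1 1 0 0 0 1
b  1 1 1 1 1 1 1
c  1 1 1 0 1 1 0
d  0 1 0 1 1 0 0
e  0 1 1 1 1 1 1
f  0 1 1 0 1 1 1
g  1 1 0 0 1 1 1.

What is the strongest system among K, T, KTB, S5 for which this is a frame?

KTB

Reflexive (axiom T): yes — every world is R-related to itself.
Symmetric (axiom B): yes — every pair in R has its reverse in R.
Euclidean (axiom 5): no — a R c and a R g, but not c R g.
So F validates K, T, KTB; S5 would additionally require R to be Euclidean. The strongest is KTB.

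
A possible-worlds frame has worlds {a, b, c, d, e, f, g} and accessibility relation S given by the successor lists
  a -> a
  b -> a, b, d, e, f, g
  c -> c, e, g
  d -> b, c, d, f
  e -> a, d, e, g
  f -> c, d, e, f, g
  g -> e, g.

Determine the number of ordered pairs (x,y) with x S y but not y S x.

12

Enumerating: (b,a), (b,e), (b,f), (b,g), (c,e), (c,g), (d,c), (e,a), (e,d), (f,c), (f,e), (f,g).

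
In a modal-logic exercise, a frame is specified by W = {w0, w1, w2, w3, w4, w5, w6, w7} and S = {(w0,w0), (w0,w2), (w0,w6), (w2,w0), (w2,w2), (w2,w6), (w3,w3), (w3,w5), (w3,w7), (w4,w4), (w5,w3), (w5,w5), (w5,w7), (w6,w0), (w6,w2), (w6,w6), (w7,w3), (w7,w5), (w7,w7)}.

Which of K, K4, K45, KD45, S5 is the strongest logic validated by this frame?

K45

Transitive (axiom 4): yes — every two-step S-path is closed by a direct edge.
Euclidean (axiom 5): yes — any two successors of a common world are S-related.
Serial (axiom D): no — w1 has no S-successor.
Reflexive (axiom T): no — w1 is not related to itself.
So F validates K, K4, K45; KD45 would additionally require S to be serial. The strongest is K45.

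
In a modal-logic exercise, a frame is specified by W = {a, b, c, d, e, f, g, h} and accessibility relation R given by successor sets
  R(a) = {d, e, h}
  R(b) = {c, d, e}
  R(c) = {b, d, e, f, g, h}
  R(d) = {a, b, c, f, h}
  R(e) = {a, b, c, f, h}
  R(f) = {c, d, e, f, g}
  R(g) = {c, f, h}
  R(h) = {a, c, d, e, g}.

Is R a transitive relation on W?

No

Transitive: no — a R d and d R b, but not a R b.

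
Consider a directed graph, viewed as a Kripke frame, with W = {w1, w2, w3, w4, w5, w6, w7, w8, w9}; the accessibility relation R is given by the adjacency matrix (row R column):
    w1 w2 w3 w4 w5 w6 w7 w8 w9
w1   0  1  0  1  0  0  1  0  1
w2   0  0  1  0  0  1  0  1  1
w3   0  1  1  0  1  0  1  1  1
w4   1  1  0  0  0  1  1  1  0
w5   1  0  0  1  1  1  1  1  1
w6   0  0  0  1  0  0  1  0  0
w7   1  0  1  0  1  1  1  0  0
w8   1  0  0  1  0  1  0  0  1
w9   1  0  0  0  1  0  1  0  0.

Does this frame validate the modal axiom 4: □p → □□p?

No

By correspondence theory, 4 is valid on a frame iff R is transitive.
Transitive: no — w1 R w2 and w2 R w3, but not w1 R w3.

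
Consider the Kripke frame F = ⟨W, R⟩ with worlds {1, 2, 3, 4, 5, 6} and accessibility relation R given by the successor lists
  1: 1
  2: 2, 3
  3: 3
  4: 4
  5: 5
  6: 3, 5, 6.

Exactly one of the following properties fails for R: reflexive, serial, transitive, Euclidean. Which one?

Reflexive: yes — every world is R-related to itself.
Serial: yes — every world has a successor (e.g. 1 R 1).
Transitive: yes — every two-step R-path is closed by a direct edge.
Euclidean: no — 6 R 3 and 6 R 5, but not 3 R 5.
Only Euclidean fails.

Euclidean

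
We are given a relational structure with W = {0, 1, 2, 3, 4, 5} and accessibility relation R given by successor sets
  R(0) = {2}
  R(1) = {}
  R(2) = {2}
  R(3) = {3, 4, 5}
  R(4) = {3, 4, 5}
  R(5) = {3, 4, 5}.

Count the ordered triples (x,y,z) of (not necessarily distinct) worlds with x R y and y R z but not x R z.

R is transitive; there are no such tuples.

0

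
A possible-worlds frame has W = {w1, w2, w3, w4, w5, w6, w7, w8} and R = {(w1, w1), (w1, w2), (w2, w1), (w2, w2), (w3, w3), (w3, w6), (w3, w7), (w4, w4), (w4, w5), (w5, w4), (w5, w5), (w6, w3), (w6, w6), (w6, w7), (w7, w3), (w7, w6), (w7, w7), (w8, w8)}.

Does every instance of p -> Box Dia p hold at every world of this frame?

Yes

The schema B characterises exactly the symmetric frames.
Symmetric: yes — every pair in R has its reverse in R.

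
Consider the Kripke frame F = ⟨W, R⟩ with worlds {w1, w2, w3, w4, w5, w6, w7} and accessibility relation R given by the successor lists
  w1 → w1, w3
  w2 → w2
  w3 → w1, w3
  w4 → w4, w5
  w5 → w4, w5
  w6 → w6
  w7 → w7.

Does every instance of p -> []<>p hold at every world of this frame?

Axiom B corresponds to the accessibility relation being symmetric.
Symmetric: yes — every pair in R has its reverse in R.

Yes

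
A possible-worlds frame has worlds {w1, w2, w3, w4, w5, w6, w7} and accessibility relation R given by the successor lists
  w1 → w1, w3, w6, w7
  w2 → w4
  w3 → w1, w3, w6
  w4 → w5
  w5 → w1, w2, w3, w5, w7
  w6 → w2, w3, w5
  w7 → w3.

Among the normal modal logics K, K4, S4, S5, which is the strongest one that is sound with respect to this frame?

K

Transitive (axiom 4): no — w1 R w6 and w6 R w2, but not w1 R w2.
Reflexive (axiom T): no — w2 is not related to itself.
Euclidean (axiom 5): no — w1 R w3 and w1 R w7, but not w3 R w7.
So F validates K; K4 would additionally require R to be transitive. The strongest is K.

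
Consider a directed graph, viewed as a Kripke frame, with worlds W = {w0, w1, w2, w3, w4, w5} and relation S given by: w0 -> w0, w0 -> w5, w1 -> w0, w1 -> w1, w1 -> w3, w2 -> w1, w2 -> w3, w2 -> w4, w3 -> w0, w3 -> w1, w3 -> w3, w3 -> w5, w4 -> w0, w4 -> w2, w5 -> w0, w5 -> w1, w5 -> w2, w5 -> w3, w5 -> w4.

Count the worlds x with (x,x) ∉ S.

Enumerating: w2, w4, w5.

3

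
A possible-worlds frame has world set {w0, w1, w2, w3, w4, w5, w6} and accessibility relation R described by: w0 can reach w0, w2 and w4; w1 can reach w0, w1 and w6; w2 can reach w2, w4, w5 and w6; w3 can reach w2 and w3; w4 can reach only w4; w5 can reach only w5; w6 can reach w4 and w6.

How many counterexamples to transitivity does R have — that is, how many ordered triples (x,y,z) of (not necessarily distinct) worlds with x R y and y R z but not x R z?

8

Enumerating: (w0,w2,w5), (w0,w2,w6), (w1,w0,w2), (w1,w0,w4), (w1,w6,w4), (w3,w2,w4), (w3,w2,w5), (w3,w2,w6).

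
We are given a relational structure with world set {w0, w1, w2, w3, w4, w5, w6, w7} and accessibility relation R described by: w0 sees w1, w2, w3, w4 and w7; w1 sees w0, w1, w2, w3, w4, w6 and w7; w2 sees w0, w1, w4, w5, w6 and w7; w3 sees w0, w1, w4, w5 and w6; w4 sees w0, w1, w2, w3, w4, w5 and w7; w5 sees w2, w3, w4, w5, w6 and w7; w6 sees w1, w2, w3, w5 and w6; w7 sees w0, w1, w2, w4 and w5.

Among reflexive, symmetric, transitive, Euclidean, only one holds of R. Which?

Reflexive: no — w0 is not related to itself.
Symmetric: yes — every pair in R has its reverse in R.
Transitive: no — w0 R w1 and w1 R w6, but not w0 R w6.
Euclidean: no — w0 R w2 and w0 R w3, but not w2 R w3.
Only symmetric holds.

symmetric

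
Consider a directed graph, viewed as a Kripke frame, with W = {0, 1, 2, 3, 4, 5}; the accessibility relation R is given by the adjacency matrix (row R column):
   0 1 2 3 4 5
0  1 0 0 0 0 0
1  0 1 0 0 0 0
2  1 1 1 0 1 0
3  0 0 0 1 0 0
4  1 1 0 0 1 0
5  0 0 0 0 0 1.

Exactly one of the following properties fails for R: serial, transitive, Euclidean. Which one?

Serial: yes — every world has a successor (e.g. 0 R 0).
Transitive: yes — every two-step R-path is closed by a direct edge.
Euclidean: no — 2 R 0 and 2 R 1, but not 0 R 1.
Only Euclidean fails.

Euclidean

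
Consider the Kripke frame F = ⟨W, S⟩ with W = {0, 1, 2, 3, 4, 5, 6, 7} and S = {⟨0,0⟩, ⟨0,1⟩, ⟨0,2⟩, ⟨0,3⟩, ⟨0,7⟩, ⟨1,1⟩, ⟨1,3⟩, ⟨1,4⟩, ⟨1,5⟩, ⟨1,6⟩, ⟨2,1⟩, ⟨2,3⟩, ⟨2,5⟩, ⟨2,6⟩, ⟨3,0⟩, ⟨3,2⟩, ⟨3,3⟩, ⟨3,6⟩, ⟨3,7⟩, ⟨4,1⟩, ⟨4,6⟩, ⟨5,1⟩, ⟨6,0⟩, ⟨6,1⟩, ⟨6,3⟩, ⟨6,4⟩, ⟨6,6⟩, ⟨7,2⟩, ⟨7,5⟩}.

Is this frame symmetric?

Symmetric: no — 0 S 1 but not 1 S 0.

No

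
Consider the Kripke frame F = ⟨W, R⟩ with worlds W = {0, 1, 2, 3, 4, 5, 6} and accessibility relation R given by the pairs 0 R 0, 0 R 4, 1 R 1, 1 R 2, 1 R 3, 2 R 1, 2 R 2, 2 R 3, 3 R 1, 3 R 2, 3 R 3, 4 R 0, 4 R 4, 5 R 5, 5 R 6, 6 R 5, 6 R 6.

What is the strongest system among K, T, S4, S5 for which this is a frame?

Reflexive (axiom T): yes — every world is R-related to itself.
Transitive (axiom 4): yes — every two-step R-path is closed by a direct edge.
Euclidean (axiom 5): yes — any two successors of a common world are R-related.
So F validates K, T, S4, S5. The strongest is S5.

S5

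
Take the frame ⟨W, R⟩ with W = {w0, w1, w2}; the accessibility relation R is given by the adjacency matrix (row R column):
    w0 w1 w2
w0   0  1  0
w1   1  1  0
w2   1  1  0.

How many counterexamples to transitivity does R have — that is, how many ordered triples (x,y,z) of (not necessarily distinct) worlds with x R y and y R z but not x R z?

1

Enumerating: (w0,w1,w0).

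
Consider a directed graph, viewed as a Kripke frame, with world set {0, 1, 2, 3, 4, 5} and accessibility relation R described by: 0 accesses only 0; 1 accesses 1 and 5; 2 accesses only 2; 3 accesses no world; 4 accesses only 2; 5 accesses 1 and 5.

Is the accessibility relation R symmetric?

Symmetric: no — 4 R 2 but not 2 R 4.

No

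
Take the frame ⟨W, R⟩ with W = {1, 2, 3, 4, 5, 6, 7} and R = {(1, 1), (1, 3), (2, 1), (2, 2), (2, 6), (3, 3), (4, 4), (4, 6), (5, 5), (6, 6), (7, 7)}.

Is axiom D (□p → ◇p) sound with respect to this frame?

Yes

Axiom D corresponds to the accessibility relation being serial.
Serial: yes — every world has a successor (e.g. 1 R 1).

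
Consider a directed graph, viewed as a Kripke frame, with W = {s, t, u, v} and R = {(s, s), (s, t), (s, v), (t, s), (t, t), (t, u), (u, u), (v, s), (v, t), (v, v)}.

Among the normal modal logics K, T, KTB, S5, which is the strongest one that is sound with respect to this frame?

T

Reflexive (axiom T): yes — every world is R-related to itself.
Symmetric (axiom B): no — t R u but not u R t.
Euclidean (axiom 5): no — s R t and s R v, but not t R v.
So F validates K, T; KTB would additionally require R to be symmetric. The strongest is T.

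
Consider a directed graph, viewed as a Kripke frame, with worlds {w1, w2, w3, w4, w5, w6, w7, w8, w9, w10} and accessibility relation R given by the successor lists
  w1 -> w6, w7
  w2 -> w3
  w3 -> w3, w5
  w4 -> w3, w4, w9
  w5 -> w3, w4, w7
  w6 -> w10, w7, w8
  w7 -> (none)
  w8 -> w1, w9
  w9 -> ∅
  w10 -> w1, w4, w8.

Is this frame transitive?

No

Transitive: no — w1 R w6 and w6 R w10, but not w1 R w10.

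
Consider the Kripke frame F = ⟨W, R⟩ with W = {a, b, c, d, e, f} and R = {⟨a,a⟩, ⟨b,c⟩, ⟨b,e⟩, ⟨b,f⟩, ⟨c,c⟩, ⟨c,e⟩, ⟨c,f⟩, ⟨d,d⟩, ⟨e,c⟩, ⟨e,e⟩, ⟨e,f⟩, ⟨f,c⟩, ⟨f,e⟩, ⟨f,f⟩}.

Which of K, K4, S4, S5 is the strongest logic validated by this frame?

Transitive (axiom 4): yes — every two-step R-path is closed by a direct edge.
Reflexive (axiom T): no — b is not related to itself.
Euclidean (axiom 5): yes — any two successors of a common world are R-related.
So F validates K, K4; S4 would additionally require R to be reflexive. The strongest is K4.

K4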